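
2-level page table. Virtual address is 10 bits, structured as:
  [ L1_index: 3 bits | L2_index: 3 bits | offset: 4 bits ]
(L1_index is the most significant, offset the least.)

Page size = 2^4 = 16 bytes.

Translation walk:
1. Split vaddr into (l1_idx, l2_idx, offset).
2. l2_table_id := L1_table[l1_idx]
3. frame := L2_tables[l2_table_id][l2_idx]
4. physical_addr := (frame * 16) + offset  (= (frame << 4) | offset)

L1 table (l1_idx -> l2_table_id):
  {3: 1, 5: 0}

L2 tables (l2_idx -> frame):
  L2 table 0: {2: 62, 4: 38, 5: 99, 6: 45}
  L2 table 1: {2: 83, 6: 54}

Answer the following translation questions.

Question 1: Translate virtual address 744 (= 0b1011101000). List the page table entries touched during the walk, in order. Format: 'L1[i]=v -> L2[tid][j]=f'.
vaddr = 744 = 0b1011101000
Split: l1_idx=5, l2_idx=6, offset=8

Answer: L1[5]=0 -> L2[0][6]=45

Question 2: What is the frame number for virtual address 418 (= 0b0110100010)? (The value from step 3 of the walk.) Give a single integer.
Answer: 83

Derivation:
vaddr = 418: l1_idx=3, l2_idx=2
L1[3] = 1; L2[1][2] = 83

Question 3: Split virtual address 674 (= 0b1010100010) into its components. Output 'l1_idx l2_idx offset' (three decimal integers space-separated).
Answer: 5 2 2

Derivation:
vaddr = 674 = 0b1010100010
  top 3 bits -> l1_idx = 5
  next 3 bits -> l2_idx = 2
  bottom 4 bits -> offset = 2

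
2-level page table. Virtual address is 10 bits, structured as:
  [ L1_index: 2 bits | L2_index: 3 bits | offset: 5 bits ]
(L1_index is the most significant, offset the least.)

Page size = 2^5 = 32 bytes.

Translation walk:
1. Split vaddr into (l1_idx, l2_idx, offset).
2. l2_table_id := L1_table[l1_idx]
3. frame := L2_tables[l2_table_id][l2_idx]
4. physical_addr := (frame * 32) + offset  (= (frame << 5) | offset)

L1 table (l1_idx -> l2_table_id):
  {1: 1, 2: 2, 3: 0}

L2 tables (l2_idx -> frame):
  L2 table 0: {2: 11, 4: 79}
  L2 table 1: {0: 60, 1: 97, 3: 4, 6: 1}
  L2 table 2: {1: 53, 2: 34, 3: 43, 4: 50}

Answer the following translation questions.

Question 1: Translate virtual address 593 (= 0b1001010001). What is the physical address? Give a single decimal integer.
vaddr = 593 = 0b1001010001
Split: l1_idx=2, l2_idx=2, offset=17
L1[2] = 2
L2[2][2] = 34
paddr = 34 * 32 + 17 = 1105

Answer: 1105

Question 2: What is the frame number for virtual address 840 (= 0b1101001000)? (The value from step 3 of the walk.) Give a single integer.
vaddr = 840: l1_idx=3, l2_idx=2
L1[3] = 0; L2[0][2] = 11

Answer: 11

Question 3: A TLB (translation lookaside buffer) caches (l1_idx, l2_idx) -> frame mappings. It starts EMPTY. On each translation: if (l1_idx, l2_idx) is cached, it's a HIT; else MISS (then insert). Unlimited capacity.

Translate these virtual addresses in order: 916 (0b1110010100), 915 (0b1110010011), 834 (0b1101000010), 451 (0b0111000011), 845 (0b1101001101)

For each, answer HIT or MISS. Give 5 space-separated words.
Answer: MISS HIT MISS MISS HIT

Derivation:
vaddr=916: (3,4) not in TLB -> MISS, insert
vaddr=915: (3,4) in TLB -> HIT
vaddr=834: (3,2) not in TLB -> MISS, insert
vaddr=451: (1,6) not in TLB -> MISS, insert
vaddr=845: (3,2) in TLB -> HIT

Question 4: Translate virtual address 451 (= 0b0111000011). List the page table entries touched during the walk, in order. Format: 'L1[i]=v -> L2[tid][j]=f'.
Answer: L1[1]=1 -> L2[1][6]=1

Derivation:
vaddr = 451 = 0b0111000011
Split: l1_idx=1, l2_idx=6, offset=3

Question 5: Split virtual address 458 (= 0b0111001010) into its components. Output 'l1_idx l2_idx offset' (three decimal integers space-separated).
vaddr = 458 = 0b0111001010
  top 2 bits -> l1_idx = 1
  next 3 bits -> l2_idx = 6
  bottom 5 bits -> offset = 10

Answer: 1 6 10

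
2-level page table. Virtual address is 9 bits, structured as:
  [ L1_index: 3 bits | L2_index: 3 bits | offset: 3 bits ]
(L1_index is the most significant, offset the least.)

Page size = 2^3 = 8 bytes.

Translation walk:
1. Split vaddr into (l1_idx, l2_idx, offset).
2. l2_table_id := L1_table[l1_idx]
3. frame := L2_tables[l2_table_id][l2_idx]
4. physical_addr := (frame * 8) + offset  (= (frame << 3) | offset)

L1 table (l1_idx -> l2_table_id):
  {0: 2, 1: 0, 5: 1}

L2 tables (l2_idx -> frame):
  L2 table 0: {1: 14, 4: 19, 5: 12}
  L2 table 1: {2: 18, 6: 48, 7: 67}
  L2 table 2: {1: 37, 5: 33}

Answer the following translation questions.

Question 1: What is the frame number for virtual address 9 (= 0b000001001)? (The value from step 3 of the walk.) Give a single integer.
vaddr = 9: l1_idx=0, l2_idx=1
L1[0] = 2; L2[2][1] = 37

Answer: 37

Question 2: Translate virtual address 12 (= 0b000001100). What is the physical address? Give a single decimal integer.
Answer: 300

Derivation:
vaddr = 12 = 0b000001100
Split: l1_idx=0, l2_idx=1, offset=4
L1[0] = 2
L2[2][1] = 37
paddr = 37 * 8 + 4 = 300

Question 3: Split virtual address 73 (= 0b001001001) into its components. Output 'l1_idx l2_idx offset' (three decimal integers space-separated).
vaddr = 73 = 0b001001001
  top 3 bits -> l1_idx = 1
  next 3 bits -> l2_idx = 1
  bottom 3 bits -> offset = 1

Answer: 1 1 1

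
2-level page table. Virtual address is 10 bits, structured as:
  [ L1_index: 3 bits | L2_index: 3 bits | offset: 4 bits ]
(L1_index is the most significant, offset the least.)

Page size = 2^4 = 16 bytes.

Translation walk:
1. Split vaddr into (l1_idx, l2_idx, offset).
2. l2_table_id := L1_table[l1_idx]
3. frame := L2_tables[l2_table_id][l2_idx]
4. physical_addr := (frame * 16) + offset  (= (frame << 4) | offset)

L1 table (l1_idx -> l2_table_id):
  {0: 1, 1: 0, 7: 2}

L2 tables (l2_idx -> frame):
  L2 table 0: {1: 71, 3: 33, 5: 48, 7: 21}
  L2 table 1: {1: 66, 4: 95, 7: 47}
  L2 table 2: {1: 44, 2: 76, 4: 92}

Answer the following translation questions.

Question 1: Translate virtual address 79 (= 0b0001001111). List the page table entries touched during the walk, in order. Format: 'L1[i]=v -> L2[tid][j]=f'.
vaddr = 79 = 0b0001001111
Split: l1_idx=0, l2_idx=4, offset=15

Answer: L1[0]=1 -> L2[1][4]=95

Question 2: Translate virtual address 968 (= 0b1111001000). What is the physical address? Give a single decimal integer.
Answer: 1480

Derivation:
vaddr = 968 = 0b1111001000
Split: l1_idx=7, l2_idx=4, offset=8
L1[7] = 2
L2[2][4] = 92
paddr = 92 * 16 + 8 = 1480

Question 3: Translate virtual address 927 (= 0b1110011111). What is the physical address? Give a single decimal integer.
vaddr = 927 = 0b1110011111
Split: l1_idx=7, l2_idx=1, offset=15
L1[7] = 2
L2[2][1] = 44
paddr = 44 * 16 + 15 = 719

Answer: 719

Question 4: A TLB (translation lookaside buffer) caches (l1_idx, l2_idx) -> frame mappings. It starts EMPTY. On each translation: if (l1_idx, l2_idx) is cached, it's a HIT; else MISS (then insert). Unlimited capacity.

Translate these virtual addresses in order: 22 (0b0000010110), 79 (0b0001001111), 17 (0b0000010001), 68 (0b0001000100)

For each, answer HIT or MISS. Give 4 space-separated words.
Answer: MISS MISS HIT HIT

Derivation:
vaddr=22: (0,1) not in TLB -> MISS, insert
vaddr=79: (0,4) not in TLB -> MISS, insert
vaddr=17: (0,1) in TLB -> HIT
vaddr=68: (0,4) in TLB -> HIT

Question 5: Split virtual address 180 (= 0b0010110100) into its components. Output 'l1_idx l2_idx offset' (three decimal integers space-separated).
vaddr = 180 = 0b0010110100
  top 3 bits -> l1_idx = 1
  next 3 bits -> l2_idx = 3
  bottom 4 bits -> offset = 4

Answer: 1 3 4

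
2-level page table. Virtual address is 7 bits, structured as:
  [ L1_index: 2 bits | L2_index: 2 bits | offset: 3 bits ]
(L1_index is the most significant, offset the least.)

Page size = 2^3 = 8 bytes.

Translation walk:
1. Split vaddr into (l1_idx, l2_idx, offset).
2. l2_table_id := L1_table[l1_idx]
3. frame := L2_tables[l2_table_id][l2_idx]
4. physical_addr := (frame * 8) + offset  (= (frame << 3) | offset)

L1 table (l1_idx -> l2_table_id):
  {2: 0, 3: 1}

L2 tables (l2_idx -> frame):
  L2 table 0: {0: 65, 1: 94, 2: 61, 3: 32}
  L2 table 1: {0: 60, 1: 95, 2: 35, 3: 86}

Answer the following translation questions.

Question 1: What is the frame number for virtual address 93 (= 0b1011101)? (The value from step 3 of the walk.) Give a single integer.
Answer: 32

Derivation:
vaddr = 93: l1_idx=2, l2_idx=3
L1[2] = 0; L2[0][3] = 32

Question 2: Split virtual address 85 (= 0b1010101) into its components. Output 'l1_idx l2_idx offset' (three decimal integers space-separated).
Answer: 2 2 5

Derivation:
vaddr = 85 = 0b1010101
  top 2 bits -> l1_idx = 2
  next 2 bits -> l2_idx = 2
  bottom 3 bits -> offset = 5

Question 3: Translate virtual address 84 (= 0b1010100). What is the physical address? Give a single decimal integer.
Answer: 492

Derivation:
vaddr = 84 = 0b1010100
Split: l1_idx=2, l2_idx=2, offset=4
L1[2] = 0
L2[0][2] = 61
paddr = 61 * 8 + 4 = 492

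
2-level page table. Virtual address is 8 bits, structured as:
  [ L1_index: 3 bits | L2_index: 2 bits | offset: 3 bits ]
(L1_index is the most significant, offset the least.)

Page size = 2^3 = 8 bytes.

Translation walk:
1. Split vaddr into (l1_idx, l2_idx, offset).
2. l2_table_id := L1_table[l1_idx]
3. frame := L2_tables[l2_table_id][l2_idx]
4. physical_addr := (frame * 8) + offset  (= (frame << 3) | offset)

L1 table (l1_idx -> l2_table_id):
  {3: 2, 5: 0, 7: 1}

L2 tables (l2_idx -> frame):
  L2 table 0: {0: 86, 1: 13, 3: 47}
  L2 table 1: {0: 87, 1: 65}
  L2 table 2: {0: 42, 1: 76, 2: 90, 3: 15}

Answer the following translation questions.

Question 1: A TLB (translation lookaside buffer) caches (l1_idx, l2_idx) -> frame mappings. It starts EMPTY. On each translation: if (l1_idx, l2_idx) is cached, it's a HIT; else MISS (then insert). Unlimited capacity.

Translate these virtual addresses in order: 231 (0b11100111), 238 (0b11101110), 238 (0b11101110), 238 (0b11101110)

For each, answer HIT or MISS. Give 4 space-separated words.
Answer: MISS MISS HIT HIT

Derivation:
vaddr=231: (7,0) not in TLB -> MISS, insert
vaddr=238: (7,1) not in TLB -> MISS, insert
vaddr=238: (7,1) in TLB -> HIT
vaddr=238: (7,1) in TLB -> HIT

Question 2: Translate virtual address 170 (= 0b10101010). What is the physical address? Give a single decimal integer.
vaddr = 170 = 0b10101010
Split: l1_idx=5, l2_idx=1, offset=2
L1[5] = 0
L2[0][1] = 13
paddr = 13 * 8 + 2 = 106

Answer: 106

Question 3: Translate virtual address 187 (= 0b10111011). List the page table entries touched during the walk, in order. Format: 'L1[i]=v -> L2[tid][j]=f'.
Answer: L1[5]=0 -> L2[0][3]=47

Derivation:
vaddr = 187 = 0b10111011
Split: l1_idx=5, l2_idx=3, offset=3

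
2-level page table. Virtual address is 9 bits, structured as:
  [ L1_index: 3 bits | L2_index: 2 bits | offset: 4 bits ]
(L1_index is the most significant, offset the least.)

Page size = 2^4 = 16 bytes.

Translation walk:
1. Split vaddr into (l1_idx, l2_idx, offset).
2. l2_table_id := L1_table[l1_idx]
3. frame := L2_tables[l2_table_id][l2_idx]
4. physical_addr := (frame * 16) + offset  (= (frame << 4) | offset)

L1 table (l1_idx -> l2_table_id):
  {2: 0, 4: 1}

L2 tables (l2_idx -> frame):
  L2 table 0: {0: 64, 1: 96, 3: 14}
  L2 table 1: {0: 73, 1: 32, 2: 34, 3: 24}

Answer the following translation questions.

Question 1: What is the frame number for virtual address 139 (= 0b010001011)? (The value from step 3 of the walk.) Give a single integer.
Answer: 64

Derivation:
vaddr = 139: l1_idx=2, l2_idx=0
L1[2] = 0; L2[0][0] = 64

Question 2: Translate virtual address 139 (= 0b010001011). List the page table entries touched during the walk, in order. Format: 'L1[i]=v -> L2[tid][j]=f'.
Answer: L1[2]=0 -> L2[0][0]=64

Derivation:
vaddr = 139 = 0b010001011
Split: l1_idx=2, l2_idx=0, offset=11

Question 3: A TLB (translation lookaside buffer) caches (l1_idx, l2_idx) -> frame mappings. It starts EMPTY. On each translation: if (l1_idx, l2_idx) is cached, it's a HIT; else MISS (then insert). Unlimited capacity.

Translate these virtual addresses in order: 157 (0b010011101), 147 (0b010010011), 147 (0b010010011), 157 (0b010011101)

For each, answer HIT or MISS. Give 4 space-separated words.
vaddr=157: (2,1) not in TLB -> MISS, insert
vaddr=147: (2,1) in TLB -> HIT
vaddr=147: (2,1) in TLB -> HIT
vaddr=157: (2,1) in TLB -> HIT

Answer: MISS HIT HIT HIT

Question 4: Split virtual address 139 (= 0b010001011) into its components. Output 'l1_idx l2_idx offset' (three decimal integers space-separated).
Answer: 2 0 11

Derivation:
vaddr = 139 = 0b010001011
  top 3 bits -> l1_idx = 2
  next 2 bits -> l2_idx = 0
  bottom 4 bits -> offset = 11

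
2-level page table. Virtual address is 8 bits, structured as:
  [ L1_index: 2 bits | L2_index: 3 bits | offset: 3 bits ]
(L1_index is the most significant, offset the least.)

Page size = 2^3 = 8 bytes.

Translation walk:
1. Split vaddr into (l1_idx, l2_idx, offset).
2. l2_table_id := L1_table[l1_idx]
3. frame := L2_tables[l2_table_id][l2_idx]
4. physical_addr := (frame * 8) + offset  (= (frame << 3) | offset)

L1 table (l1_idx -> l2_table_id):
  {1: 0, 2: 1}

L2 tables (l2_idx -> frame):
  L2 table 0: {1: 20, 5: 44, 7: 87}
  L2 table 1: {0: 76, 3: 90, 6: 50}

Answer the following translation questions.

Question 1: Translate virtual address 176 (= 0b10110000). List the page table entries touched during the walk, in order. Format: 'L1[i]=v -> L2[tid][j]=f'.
vaddr = 176 = 0b10110000
Split: l1_idx=2, l2_idx=6, offset=0

Answer: L1[2]=1 -> L2[1][6]=50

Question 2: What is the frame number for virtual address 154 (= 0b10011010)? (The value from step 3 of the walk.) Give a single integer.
Answer: 90

Derivation:
vaddr = 154: l1_idx=2, l2_idx=3
L1[2] = 1; L2[1][3] = 90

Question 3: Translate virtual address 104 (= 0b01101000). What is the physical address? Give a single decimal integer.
vaddr = 104 = 0b01101000
Split: l1_idx=1, l2_idx=5, offset=0
L1[1] = 0
L2[0][5] = 44
paddr = 44 * 8 + 0 = 352

Answer: 352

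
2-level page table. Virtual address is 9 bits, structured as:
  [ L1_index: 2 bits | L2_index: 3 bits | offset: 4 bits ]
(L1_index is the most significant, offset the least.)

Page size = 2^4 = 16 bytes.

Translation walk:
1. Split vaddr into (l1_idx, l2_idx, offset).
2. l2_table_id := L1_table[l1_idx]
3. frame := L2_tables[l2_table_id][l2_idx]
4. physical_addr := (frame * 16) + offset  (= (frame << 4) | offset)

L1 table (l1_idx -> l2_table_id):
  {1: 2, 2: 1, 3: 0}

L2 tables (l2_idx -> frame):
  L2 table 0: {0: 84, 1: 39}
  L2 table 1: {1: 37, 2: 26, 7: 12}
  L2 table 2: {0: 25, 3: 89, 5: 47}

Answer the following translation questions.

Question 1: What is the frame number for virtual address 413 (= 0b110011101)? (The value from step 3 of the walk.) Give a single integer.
Answer: 39

Derivation:
vaddr = 413: l1_idx=3, l2_idx=1
L1[3] = 0; L2[0][1] = 39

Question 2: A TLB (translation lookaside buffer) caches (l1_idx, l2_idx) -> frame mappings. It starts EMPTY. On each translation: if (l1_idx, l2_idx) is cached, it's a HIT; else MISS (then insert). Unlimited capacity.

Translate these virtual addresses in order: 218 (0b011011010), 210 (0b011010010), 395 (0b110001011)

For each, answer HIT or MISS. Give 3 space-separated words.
Answer: MISS HIT MISS

Derivation:
vaddr=218: (1,5) not in TLB -> MISS, insert
vaddr=210: (1,5) in TLB -> HIT
vaddr=395: (3,0) not in TLB -> MISS, insert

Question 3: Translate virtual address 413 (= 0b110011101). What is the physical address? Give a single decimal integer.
Answer: 637

Derivation:
vaddr = 413 = 0b110011101
Split: l1_idx=3, l2_idx=1, offset=13
L1[3] = 0
L2[0][1] = 39
paddr = 39 * 16 + 13 = 637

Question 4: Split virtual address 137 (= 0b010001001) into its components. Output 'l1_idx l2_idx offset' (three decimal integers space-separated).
vaddr = 137 = 0b010001001
  top 2 bits -> l1_idx = 1
  next 3 bits -> l2_idx = 0
  bottom 4 bits -> offset = 9

Answer: 1 0 9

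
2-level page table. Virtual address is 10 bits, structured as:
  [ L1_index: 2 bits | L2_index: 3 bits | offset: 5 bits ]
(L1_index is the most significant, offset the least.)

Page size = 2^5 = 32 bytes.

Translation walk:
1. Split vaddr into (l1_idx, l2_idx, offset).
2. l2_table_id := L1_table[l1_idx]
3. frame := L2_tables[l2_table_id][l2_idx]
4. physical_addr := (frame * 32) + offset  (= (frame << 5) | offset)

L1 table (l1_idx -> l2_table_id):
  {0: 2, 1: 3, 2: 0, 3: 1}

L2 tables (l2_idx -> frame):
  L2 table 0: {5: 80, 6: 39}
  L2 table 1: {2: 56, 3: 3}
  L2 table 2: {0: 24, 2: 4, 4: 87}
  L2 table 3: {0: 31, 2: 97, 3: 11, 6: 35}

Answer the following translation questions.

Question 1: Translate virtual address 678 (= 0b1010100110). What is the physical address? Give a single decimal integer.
Answer: 2566

Derivation:
vaddr = 678 = 0b1010100110
Split: l1_idx=2, l2_idx=5, offset=6
L1[2] = 0
L2[0][5] = 80
paddr = 80 * 32 + 6 = 2566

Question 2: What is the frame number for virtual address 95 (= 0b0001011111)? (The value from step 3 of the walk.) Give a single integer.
Answer: 4

Derivation:
vaddr = 95: l1_idx=0, l2_idx=2
L1[0] = 2; L2[2][2] = 4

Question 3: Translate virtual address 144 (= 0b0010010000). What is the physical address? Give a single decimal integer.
Answer: 2800

Derivation:
vaddr = 144 = 0b0010010000
Split: l1_idx=0, l2_idx=4, offset=16
L1[0] = 2
L2[2][4] = 87
paddr = 87 * 32 + 16 = 2800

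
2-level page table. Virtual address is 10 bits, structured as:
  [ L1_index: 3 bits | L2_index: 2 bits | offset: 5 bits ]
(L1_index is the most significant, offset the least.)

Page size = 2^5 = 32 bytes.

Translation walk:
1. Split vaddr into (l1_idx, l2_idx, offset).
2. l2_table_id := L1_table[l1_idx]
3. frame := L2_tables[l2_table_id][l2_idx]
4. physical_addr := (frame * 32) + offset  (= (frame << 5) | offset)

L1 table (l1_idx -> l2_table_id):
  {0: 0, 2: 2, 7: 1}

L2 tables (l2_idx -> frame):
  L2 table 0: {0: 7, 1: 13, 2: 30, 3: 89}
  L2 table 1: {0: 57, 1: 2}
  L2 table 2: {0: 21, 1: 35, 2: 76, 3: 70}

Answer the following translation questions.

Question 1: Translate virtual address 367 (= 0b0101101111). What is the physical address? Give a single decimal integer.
Answer: 2255

Derivation:
vaddr = 367 = 0b0101101111
Split: l1_idx=2, l2_idx=3, offset=15
L1[2] = 2
L2[2][3] = 70
paddr = 70 * 32 + 15 = 2255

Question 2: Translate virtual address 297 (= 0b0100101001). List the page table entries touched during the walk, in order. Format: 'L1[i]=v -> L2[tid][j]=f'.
vaddr = 297 = 0b0100101001
Split: l1_idx=2, l2_idx=1, offset=9

Answer: L1[2]=2 -> L2[2][1]=35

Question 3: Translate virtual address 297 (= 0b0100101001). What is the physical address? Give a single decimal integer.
Answer: 1129

Derivation:
vaddr = 297 = 0b0100101001
Split: l1_idx=2, l2_idx=1, offset=9
L1[2] = 2
L2[2][1] = 35
paddr = 35 * 32 + 9 = 1129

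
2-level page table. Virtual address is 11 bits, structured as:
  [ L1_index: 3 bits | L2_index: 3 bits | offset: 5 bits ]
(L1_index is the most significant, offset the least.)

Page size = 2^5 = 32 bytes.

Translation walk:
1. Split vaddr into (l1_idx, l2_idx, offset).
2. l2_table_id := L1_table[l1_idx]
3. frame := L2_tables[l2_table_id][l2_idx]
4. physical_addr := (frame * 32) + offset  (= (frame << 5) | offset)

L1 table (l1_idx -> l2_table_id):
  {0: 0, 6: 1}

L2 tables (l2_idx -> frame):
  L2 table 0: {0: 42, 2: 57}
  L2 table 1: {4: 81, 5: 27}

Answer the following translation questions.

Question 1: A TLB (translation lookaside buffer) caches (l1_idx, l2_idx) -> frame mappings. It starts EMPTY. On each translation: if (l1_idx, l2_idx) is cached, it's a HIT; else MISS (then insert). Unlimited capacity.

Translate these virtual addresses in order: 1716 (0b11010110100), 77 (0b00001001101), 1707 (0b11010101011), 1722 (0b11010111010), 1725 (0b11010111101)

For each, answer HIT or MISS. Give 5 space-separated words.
vaddr=1716: (6,5) not in TLB -> MISS, insert
vaddr=77: (0,2) not in TLB -> MISS, insert
vaddr=1707: (6,5) in TLB -> HIT
vaddr=1722: (6,5) in TLB -> HIT
vaddr=1725: (6,5) in TLB -> HIT

Answer: MISS MISS HIT HIT HIT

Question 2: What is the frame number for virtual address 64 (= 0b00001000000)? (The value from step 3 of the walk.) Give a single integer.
Answer: 57

Derivation:
vaddr = 64: l1_idx=0, l2_idx=2
L1[0] = 0; L2[0][2] = 57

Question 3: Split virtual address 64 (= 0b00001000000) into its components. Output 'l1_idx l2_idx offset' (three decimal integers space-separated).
vaddr = 64 = 0b00001000000
  top 3 bits -> l1_idx = 0
  next 3 bits -> l2_idx = 2
  bottom 5 bits -> offset = 0

Answer: 0 2 0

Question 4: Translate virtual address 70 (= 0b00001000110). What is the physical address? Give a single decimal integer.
vaddr = 70 = 0b00001000110
Split: l1_idx=0, l2_idx=2, offset=6
L1[0] = 0
L2[0][2] = 57
paddr = 57 * 32 + 6 = 1830

Answer: 1830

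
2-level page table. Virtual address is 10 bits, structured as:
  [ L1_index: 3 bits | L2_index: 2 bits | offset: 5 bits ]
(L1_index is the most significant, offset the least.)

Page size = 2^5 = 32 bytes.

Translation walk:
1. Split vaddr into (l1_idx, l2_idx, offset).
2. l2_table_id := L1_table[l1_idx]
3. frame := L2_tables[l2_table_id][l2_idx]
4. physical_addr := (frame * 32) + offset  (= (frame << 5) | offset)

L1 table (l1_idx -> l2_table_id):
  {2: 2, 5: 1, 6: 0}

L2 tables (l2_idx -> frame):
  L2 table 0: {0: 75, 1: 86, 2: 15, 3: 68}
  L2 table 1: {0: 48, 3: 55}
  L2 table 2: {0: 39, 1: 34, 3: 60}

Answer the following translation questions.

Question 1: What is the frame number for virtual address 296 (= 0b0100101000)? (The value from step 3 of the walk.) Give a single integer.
Answer: 34

Derivation:
vaddr = 296: l1_idx=2, l2_idx=1
L1[2] = 2; L2[2][1] = 34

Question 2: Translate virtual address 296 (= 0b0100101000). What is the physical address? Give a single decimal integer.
Answer: 1096

Derivation:
vaddr = 296 = 0b0100101000
Split: l1_idx=2, l2_idx=1, offset=8
L1[2] = 2
L2[2][1] = 34
paddr = 34 * 32 + 8 = 1096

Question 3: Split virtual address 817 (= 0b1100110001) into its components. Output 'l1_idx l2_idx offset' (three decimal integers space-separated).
vaddr = 817 = 0b1100110001
  top 3 bits -> l1_idx = 6
  next 2 bits -> l2_idx = 1
  bottom 5 bits -> offset = 17

Answer: 6 1 17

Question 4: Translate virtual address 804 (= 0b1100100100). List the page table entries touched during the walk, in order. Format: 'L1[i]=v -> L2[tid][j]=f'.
vaddr = 804 = 0b1100100100
Split: l1_idx=6, l2_idx=1, offset=4

Answer: L1[6]=0 -> L2[0][1]=86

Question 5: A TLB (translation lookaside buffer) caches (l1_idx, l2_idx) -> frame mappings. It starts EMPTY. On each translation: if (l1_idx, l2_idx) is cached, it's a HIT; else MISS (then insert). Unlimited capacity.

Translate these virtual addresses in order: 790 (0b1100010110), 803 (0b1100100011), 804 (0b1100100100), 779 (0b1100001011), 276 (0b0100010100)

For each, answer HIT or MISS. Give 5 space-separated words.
Answer: MISS MISS HIT HIT MISS

Derivation:
vaddr=790: (6,0) not in TLB -> MISS, insert
vaddr=803: (6,1) not in TLB -> MISS, insert
vaddr=804: (6,1) in TLB -> HIT
vaddr=779: (6,0) in TLB -> HIT
vaddr=276: (2,0) not in TLB -> MISS, insert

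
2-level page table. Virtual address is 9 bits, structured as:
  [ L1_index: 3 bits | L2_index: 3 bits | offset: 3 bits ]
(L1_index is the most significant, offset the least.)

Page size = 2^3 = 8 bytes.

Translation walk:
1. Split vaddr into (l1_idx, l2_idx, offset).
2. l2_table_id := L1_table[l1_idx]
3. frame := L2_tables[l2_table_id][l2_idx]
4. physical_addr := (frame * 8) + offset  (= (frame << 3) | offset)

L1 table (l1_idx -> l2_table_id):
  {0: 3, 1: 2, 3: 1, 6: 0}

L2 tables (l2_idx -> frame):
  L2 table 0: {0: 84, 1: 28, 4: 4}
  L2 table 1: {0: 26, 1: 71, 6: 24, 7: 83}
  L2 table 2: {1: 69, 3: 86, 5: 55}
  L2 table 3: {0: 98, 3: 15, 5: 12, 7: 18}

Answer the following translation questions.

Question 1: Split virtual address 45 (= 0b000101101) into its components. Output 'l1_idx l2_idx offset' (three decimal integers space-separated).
Answer: 0 5 5

Derivation:
vaddr = 45 = 0b000101101
  top 3 bits -> l1_idx = 0
  next 3 bits -> l2_idx = 5
  bottom 3 bits -> offset = 5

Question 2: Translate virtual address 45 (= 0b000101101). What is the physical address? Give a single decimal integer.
Answer: 101

Derivation:
vaddr = 45 = 0b000101101
Split: l1_idx=0, l2_idx=5, offset=5
L1[0] = 3
L2[3][5] = 12
paddr = 12 * 8 + 5 = 101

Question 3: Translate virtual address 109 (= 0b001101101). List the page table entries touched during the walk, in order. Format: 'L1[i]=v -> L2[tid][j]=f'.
vaddr = 109 = 0b001101101
Split: l1_idx=1, l2_idx=5, offset=5

Answer: L1[1]=2 -> L2[2][5]=55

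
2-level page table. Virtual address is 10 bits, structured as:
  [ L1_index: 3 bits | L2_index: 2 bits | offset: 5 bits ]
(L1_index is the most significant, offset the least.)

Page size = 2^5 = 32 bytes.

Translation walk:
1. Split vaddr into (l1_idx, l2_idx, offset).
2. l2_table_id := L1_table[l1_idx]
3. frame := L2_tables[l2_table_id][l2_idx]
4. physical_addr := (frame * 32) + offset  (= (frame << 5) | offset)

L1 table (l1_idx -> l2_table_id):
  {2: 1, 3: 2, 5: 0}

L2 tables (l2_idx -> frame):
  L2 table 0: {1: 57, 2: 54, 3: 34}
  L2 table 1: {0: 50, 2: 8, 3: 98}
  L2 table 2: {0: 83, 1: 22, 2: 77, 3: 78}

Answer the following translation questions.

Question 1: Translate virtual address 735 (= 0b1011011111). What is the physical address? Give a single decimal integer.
Answer: 1759

Derivation:
vaddr = 735 = 0b1011011111
Split: l1_idx=5, l2_idx=2, offset=31
L1[5] = 0
L2[0][2] = 54
paddr = 54 * 32 + 31 = 1759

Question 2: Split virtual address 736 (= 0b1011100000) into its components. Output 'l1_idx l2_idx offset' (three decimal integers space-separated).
Answer: 5 3 0

Derivation:
vaddr = 736 = 0b1011100000
  top 3 bits -> l1_idx = 5
  next 2 bits -> l2_idx = 3
  bottom 5 bits -> offset = 0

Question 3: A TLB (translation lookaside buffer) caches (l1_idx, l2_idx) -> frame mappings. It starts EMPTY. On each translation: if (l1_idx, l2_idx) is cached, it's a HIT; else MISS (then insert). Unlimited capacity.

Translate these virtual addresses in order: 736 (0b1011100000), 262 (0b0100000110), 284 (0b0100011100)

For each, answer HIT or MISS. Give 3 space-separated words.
Answer: MISS MISS HIT

Derivation:
vaddr=736: (5,3) not in TLB -> MISS, insert
vaddr=262: (2,0) not in TLB -> MISS, insert
vaddr=284: (2,0) in TLB -> HIT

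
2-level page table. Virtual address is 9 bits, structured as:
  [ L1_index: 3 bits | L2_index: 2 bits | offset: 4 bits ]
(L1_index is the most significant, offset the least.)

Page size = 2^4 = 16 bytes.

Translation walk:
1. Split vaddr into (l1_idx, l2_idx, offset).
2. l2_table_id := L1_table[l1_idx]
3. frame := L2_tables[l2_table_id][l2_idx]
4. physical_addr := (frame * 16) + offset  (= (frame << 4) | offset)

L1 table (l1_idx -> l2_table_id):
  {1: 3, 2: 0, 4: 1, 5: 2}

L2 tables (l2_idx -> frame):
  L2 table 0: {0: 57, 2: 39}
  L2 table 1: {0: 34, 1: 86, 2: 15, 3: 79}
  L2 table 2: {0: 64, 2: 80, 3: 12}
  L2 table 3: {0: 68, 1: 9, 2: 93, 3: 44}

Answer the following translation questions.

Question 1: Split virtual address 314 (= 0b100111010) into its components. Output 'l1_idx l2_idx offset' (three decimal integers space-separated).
vaddr = 314 = 0b100111010
  top 3 bits -> l1_idx = 4
  next 2 bits -> l2_idx = 3
  bottom 4 bits -> offset = 10

Answer: 4 3 10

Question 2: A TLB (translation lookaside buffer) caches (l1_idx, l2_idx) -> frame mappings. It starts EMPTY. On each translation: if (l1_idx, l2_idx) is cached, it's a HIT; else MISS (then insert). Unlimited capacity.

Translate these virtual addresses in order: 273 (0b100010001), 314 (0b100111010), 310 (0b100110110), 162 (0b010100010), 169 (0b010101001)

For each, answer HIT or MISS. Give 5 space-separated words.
vaddr=273: (4,1) not in TLB -> MISS, insert
vaddr=314: (4,3) not in TLB -> MISS, insert
vaddr=310: (4,3) in TLB -> HIT
vaddr=162: (2,2) not in TLB -> MISS, insert
vaddr=169: (2,2) in TLB -> HIT

Answer: MISS MISS HIT MISS HIT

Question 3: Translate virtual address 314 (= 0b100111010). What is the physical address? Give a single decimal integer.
Answer: 1274

Derivation:
vaddr = 314 = 0b100111010
Split: l1_idx=4, l2_idx=3, offset=10
L1[4] = 1
L2[1][3] = 79
paddr = 79 * 16 + 10 = 1274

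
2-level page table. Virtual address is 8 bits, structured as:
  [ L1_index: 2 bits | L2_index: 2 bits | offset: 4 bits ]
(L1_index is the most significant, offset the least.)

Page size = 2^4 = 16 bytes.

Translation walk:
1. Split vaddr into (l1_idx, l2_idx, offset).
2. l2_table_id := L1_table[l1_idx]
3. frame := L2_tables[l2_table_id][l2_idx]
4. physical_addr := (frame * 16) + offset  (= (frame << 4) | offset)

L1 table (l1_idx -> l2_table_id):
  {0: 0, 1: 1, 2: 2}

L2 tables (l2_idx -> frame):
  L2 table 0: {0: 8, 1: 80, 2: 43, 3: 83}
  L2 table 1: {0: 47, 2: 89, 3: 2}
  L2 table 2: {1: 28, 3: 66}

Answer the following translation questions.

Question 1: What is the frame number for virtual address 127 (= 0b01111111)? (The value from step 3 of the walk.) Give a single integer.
vaddr = 127: l1_idx=1, l2_idx=3
L1[1] = 1; L2[1][3] = 2

Answer: 2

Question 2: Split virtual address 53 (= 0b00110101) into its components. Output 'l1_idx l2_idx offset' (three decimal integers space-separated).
Answer: 0 3 5

Derivation:
vaddr = 53 = 0b00110101
  top 2 bits -> l1_idx = 0
  next 2 bits -> l2_idx = 3
  bottom 4 bits -> offset = 5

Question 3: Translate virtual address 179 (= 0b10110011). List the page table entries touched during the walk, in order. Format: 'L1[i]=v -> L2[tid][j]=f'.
vaddr = 179 = 0b10110011
Split: l1_idx=2, l2_idx=3, offset=3

Answer: L1[2]=2 -> L2[2][3]=66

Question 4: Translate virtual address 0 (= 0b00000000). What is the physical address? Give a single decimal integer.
vaddr = 0 = 0b00000000
Split: l1_idx=0, l2_idx=0, offset=0
L1[0] = 0
L2[0][0] = 8
paddr = 8 * 16 + 0 = 128

Answer: 128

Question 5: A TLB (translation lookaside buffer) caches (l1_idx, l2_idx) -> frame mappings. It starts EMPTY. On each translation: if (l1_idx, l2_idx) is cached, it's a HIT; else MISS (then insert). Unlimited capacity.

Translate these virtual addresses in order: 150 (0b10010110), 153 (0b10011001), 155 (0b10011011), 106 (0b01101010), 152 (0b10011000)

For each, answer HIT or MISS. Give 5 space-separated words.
vaddr=150: (2,1) not in TLB -> MISS, insert
vaddr=153: (2,1) in TLB -> HIT
vaddr=155: (2,1) in TLB -> HIT
vaddr=106: (1,2) not in TLB -> MISS, insert
vaddr=152: (2,1) in TLB -> HIT

Answer: MISS HIT HIT MISS HIT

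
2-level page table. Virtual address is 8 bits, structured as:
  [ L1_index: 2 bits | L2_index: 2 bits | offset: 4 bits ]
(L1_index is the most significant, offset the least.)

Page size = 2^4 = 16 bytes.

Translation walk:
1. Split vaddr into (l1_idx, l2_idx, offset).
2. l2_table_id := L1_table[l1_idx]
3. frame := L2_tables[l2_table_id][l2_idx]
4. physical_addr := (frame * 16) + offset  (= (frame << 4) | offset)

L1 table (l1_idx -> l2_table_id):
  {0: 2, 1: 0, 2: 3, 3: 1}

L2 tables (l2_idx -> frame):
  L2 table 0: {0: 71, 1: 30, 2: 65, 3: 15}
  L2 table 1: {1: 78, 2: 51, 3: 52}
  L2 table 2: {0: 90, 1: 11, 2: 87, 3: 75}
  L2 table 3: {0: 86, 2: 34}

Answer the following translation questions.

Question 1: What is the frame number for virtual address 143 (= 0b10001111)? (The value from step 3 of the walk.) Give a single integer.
Answer: 86

Derivation:
vaddr = 143: l1_idx=2, l2_idx=0
L1[2] = 3; L2[3][0] = 86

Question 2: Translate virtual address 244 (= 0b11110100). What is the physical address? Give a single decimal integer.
Answer: 836

Derivation:
vaddr = 244 = 0b11110100
Split: l1_idx=3, l2_idx=3, offset=4
L1[3] = 1
L2[1][3] = 52
paddr = 52 * 16 + 4 = 836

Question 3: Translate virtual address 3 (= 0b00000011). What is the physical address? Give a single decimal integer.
Answer: 1443

Derivation:
vaddr = 3 = 0b00000011
Split: l1_idx=0, l2_idx=0, offset=3
L1[0] = 2
L2[2][0] = 90
paddr = 90 * 16 + 3 = 1443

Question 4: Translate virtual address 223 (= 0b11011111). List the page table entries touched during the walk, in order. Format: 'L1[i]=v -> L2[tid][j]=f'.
Answer: L1[3]=1 -> L2[1][1]=78

Derivation:
vaddr = 223 = 0b11011111
Split: l1_idx=3, l2_idx=1, offset=15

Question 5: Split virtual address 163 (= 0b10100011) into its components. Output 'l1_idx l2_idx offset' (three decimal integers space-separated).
vaddr = 163 = 0b10100011
  top 2 bits -> l1_idx = 2
  next 2 bits -> l2_idx = 2
  bottom 4 bits -> offset = 3

Answer: 2 2 3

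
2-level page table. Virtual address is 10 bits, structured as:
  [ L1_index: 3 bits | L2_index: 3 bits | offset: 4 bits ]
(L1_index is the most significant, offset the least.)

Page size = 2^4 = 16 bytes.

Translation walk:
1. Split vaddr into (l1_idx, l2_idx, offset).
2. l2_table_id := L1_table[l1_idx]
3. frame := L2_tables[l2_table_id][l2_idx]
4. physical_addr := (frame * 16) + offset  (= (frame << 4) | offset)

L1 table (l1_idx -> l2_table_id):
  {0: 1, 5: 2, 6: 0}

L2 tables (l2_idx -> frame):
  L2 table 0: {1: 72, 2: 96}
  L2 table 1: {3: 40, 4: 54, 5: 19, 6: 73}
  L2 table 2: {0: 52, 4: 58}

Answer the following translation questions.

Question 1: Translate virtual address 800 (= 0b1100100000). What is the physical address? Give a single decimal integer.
Answer: 1536

Derivation:
vaddr = 800 = 0b1100100000
Split: l1_idx=6, l2_idx=2, offset=0
L1[6] = 0
L2[0][2] = 96
paddr = 96 * 16 + 0 = 1536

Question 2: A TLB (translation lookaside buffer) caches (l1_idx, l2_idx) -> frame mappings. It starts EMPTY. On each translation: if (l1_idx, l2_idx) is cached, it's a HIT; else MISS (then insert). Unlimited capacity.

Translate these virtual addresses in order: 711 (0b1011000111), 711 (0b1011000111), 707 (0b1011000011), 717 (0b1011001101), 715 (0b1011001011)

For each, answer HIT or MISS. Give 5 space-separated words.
Answer: MISS HIT HIT HIT HIT

Derivation:
vaddr=711: (5,4) not in TLB -> MISS, insert
vaddr=711: (5,4) in TLB -> HIT
vaddr=707: (5,4) in TLB -> HIT
vaddr=717: (5,4) in TLB -> HIT
vaddr=715: (5,4) in TLB -> HIT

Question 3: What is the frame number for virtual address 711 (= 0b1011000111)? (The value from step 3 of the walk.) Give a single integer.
vaddr = 711: l1_idx=5, l2_idx=4
L1[5] = 2; L2[2][4] = 58

Answer: 58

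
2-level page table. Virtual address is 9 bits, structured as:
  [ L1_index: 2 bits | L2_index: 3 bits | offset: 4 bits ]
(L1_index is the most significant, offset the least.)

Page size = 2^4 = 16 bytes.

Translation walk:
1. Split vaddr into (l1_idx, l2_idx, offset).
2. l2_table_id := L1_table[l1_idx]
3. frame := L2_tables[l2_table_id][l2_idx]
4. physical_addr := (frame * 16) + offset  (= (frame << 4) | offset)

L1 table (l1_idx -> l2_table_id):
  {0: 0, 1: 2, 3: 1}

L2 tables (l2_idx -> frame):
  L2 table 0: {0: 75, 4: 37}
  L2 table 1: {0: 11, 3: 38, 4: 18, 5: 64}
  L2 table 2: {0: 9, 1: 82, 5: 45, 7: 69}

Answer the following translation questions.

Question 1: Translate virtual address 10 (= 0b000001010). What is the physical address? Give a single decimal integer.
vaddr = 10 = 0b000001010
Split: l1_idx=0, l2_idx=0, offset=10
L1[0] = 0
L2[0][0] = 75
paddr = 75 * 16 + 10 = 1210

Answer: 1210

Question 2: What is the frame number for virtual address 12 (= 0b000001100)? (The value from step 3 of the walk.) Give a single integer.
vaddr = 12: l1_idx=0, l2_idx=0
L1[0] = 0; L2[0][0] = 75

Answer: 75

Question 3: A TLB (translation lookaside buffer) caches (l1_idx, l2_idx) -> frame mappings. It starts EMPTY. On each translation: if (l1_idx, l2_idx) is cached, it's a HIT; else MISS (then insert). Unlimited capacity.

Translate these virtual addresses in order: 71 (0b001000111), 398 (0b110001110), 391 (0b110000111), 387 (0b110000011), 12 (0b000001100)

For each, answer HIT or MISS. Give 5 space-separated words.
Answer: MISS MISS HIT HIT MISS

Derivation:
vaddr=71: (0,4) not in TLB -> MISS, insert
vaddr=398: (3,0) not in TLB -> MISS, insert
vaddr=391: (3,0) in TLB -> HIT
vaddr=387: (3,0) in TLB -> HIT
vaddr=12: (0,0) not in TLB -> MISS, insert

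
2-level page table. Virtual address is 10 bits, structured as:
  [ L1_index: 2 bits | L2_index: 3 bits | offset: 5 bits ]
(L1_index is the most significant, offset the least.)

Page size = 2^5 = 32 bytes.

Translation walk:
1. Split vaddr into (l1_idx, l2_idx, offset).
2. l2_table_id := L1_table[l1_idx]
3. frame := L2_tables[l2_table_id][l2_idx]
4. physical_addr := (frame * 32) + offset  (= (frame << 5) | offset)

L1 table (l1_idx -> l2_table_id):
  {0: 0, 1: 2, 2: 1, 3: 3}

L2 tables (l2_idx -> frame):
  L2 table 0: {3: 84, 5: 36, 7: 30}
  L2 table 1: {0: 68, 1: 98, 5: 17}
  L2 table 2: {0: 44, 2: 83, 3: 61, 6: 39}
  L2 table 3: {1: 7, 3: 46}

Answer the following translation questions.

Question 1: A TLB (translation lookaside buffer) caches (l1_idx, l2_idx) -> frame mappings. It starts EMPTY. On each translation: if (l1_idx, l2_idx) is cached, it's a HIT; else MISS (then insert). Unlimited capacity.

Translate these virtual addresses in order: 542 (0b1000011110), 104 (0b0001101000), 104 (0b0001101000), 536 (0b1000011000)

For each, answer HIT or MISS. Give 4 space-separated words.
Answer: MISS MISS HIT HIT

Derivation:
vaddr=542: (2,0) not in TLB -> MISS, insert
vaddr=104: (0,3) not in TLB -> MISS, insert
vaddr=104: (0,3) in TLB -> HIT
vaddr=536: (2,0) in TLB -> HIT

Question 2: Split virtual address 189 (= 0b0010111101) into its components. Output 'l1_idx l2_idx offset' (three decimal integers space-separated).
Answer: 0 5 29

Derivation:
vaddr = 189 = 0b0010111101
  top 2 bits -> l1_idx = 0
  next 3 bits -> l2_idx = 5
  bottom 5 bits -> offset = 29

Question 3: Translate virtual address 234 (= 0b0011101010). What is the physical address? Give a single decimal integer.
vaddr = 234 = 0b0011101010
Split: l1_idx=0, l2_idx=7, offset=10
L1[0] = 0
L2[0][7] = 30
paddr = 30 * 32 + 10 = 970

Answer: 970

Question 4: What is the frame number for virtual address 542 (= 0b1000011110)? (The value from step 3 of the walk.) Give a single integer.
vaddr = 542: l1_idx=2, l2_idx=0
L1[2] = 1; L2[1][0] = 68

Answer: 68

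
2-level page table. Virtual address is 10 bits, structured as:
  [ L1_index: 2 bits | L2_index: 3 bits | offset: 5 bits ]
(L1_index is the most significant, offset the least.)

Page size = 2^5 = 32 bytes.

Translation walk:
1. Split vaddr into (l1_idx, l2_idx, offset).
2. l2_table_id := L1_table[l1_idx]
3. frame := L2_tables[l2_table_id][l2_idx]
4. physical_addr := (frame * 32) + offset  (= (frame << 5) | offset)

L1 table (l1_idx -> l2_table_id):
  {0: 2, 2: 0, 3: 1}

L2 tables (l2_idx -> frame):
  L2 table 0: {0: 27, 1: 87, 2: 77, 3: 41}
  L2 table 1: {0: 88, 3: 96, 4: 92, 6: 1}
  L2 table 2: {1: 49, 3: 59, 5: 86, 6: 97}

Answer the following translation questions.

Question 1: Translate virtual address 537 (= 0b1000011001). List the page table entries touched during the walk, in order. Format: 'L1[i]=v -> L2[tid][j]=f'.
Answer: L1[2]=0 -> L2[0][0]=27

Derivation:
vaddr = 537 = 0b1000011001
Split: l1_idx=2, l2_idx=0, offset=25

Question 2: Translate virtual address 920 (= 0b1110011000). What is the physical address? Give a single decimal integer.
vaddr = 920 = 0b1110011000
Split: l1_idx=3, l2_idx=4, offset=24
L1[3] = 1
L2[1][4] = 92
paddr = 92 * 32 + 24 = 2968

Answer: 2968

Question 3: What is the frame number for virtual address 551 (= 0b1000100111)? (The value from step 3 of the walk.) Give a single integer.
Answer: 87

Derivation:
vaddr = 551: l1_idx=2, l2_idx=1
L1[2] = 0; L2[0][1] = 87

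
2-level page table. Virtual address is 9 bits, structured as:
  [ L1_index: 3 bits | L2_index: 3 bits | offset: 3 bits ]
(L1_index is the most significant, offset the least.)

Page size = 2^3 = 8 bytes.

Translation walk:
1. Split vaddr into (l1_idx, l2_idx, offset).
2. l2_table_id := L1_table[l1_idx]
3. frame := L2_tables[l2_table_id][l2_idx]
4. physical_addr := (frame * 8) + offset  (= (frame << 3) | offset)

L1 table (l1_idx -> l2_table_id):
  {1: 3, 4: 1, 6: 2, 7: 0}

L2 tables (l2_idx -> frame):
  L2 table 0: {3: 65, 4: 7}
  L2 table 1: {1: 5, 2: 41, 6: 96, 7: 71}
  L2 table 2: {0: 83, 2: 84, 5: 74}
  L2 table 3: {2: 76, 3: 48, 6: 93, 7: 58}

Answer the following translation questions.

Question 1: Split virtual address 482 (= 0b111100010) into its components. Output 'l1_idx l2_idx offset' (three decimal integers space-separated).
Answer: 7 4 2

Derivation:
vaddr = 482 = 0b111100010
  top 3 bits -> l1_idx = 7
  next 3 bits -> l2_idx = 4
  bottom 3 bits -> offset = 2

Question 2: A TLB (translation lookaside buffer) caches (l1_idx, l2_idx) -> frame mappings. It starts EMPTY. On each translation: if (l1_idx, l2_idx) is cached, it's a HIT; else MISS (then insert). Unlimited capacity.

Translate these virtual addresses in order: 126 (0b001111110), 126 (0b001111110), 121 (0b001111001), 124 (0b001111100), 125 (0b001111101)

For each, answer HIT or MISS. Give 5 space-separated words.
vaddr=126: (1,7) not in TLB -> MISS, insert
vaddr=126: (1,7) in TLB -> HIT
vaddr=121: (1,7) in TLB -> HIT
vaddr=124: (1,7) in TLB -> HIT
vaddr=125: (1,7) in TLB -> HIT

Answer: MISS HIT HIT HIT HIT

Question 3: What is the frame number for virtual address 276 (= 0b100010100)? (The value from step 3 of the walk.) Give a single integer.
Answer: 41

Derivation:
vaddr = 276: l1_idx=4, l2_idx=2
L1[4] = 1; L2[1][2] = 41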